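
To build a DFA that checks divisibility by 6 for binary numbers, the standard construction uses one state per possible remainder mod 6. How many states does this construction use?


Divisibility by 6 is tracked via the remainder mod 6: 0, 1, ..., 5
The construction assigns one state to each remainder
Number of remainders = 6

6


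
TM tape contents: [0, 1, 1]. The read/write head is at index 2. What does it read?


Tape: [0, 1, 1]
Positions: 0 1 2
Values:    0 1 1
Head at position 2
tape[2] = 1

1


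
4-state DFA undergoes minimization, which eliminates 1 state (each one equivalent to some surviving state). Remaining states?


Original DFA: 4 states
Redundant states removed: 1
Minimized states = original - removed
= 4 - 1
= 3

3


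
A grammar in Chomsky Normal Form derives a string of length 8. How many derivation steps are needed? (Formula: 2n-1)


Chomsky Normal Form derivation:
String length n = 8
Each step either:
  - Splits a nonterminal into two (n-1 such steps)
  - Converts a nonterminal to terminal (n such steps)
Total = (n-1) + n = 2n - 1
= 2(8) - 1
= 16 - 1
= 15

15


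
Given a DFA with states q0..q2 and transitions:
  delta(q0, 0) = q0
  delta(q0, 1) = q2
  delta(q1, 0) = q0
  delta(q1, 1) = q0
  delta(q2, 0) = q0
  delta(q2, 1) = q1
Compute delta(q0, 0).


Looking up transition function:
delta(q0, 0) in the table
Row: q0, Column: 0
Result: q0

q0


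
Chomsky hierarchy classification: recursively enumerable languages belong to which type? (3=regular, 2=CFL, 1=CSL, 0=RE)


Chomsky hierarchy levels:
  Type 3: Regular (DFA/NFA/regex)
  Type 2: Context-free (PDA)
  Type 1: Context-sensitive
  Type 0: Recursively enumerable (TM)
'recursively enumerable' corresponds to Type 0

0


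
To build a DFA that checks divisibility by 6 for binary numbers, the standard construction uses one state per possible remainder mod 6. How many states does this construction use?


Divisibility by 6 is tracked via the remainder mod 6: 0, 1, ..., 5
The construction assigns one state to each remainder
Number of remainders = 6

6


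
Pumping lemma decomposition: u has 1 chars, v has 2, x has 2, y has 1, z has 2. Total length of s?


|s| = |u| + |v| + |x| + |y| + |z|
= 1 + 2 + 2 + 1 + 2
= 3 + 2 + 3
= 5 + 3
= 8

8


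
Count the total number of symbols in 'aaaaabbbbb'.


String: 'aaaaabbbbb'
Counting characters:
  'a' appears 5 time(s)
  'b' appears 5 time(s)
Total length = 5 + 5 = 10

10


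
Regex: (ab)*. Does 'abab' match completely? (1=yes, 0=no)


Pattern: (ab)*
String: 'abab'
Pattern requires: zero or more repetitions of 'ab'
Pairs: ['ab', 'ab']
All pairs are 'ab'? Yes
Result: 1

1


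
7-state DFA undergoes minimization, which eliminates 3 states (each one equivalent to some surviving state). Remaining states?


Original DFA: 7 states
Redundant states removed: 3
Minimized states = original - removed
= 7 - 3
= 4

4


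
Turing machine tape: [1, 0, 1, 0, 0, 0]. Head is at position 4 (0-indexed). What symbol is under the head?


Tape: [1, 0, 1, 0, 0, 0]
Positions: 0 1 2 3 4 5
Values:    1 0 1 0 0 0
Head at position 4
tape[4] = 0

0


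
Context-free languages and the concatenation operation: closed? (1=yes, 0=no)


CFL closure properties:
  Closed under: union, concatenation, Kleene star
  NOT closed under: intersection, complement
Operation 'concatenation' is in closed list -> Yes (closed)

1


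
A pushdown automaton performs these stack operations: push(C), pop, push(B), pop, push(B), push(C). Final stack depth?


Tracing stack operations:
  push(C) -> stack = [C], depth=1
  pop -> removed C, stack = [], depth=0
  push(B) -> stack = [B], depth=1
  pop -> removed B, stack = [], depth=0
  push(B) -> stack = [B], depth=1
  push(C) -> stack = [B,C], depth=2
Final depth = 2

2


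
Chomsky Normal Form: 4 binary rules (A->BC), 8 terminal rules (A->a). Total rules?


CNF allows two rule forms:
  A -> BC (binary): 4 rules
  A -> a (terminal): 8 rules
Total = 4 + 8 = 12

12


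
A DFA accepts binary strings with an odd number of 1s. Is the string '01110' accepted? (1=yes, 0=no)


DFA has 2 states: q_even (start, accept=no) and q_odd
Processing string '01110' character by character:
  Position 0: read '0', 1-count=0 -> q_even (no change)
  Position 1: read '1', 1-count=1 -> q_odd
  Position 2: read '1', 1-count=2 -> q_even
  Position 3: read '1', 1-count=3 -> q_odd
  Position 4: read '0', 1-count=3 -> q_odd (no change)
Final state: q_odd, total 1s = 3 (odd); the DFA requires an odd count -> accept

1


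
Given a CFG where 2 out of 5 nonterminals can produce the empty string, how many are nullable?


Nonterminals: {S, A, B, C, D}
A nonterminal is nullable if it can derive epsilon
Counting nullable nonterminals: 2
Total nullable = 2

2


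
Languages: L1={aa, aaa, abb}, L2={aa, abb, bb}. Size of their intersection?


L1 = {aa, aaa, abb}
L2 = {aa, abb, bb}
Checking each string in L1 against L2:
  'aa': in L2? Yes
  'aaa': in L2? No
  'abb': in L2? Yes
Intersection = {aa, abb}
|L1 ∩ L2| = 2

2


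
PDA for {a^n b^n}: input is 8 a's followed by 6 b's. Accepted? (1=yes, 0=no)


Language requires equal numbers of a's and b's
PDA pushes for each 'a', pops for each 'b'
Number of a's = 8
Number of b's = 6
8 != 6 -> Reject

0


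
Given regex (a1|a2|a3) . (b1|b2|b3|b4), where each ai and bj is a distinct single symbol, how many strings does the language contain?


First group: 3 alternatives
Second group: 4 alternatives
Concatenation: each choice from group 1 pairs with each from group 2
Total = 3 x 4 = 12

12


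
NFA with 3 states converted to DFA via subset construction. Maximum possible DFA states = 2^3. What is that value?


NFA has 3 states
Subset construction: each DFA state = subset of NFA states
Maximum subsets = 2^3
2^3 = 8

8


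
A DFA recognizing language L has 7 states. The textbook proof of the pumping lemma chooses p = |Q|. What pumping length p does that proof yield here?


Pumping lemma for regular languages (standard proof):
Take p = |Q|, the number of DFA states.
Any string of length >= |Q| passes through |Q|+1 states while reading its first |Q| symbols,
so by pigeonhole some state repeats, giving the loop that can be pumped.
Here |Q| = 7
Therefore the proof uses p = 7

7


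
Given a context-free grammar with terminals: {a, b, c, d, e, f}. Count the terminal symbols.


Terminal symbols: a, b, c, d, e, f
Counting each: a (#1), b (#2), c (#3), d (#4), e (#5), f (#6)
Total = 6

6


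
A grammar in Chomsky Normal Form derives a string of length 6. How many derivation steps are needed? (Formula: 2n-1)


Chomsky Normal Form derivation:
String length n = 6
Each step either:
  - Splits a nonterminal into two (n-1 such steps)
  - Converts a nonterminal to terminal (n such steps)
Total = (n-1) + n = 2n - 1
= 2(6) - 1
= 12 - 1
= 11

11


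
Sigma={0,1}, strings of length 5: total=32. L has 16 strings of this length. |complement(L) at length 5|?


Alphabet: {0,1}
String length: 5
Total strings of length 5 = 2^5 = 32
Strings in L = 16
Complement = total - |L|
= 32 - 16
= 16

16


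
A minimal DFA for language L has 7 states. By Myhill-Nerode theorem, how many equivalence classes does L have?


Myhill-Nerode theorem:
Number of equivalence classes = number of states in minimal DFA
Minimal DFA states = 7
Therefore equivalence classes = 7

7


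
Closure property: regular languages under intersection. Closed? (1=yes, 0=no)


Regular languages are closed under:
- Union (DFA product construction)
- Intersection (DFA product construction)
- Complement (swap accept/reject states)
- Concatenation (NFA construction)
- Kleene star (NFA construction)
intersection is in this list
Therefore: closed

1


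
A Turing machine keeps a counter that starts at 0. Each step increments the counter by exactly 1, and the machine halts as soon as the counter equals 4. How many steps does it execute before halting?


Counter starts at 0. Counting sequence:
  Step 1: counter = 1
  Step 2: counter = 2
  Step 3: counter = 3
  Step 4: counter = 4
Counter reached 4 -> halt
Total steps = 4

4


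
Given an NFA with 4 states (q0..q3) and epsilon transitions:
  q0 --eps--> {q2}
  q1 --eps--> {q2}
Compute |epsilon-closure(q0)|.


Starting from q0
Initialize closure = {q0}
Follow epsilon from q0 -> add q2
Final closure: {q0, q2}
Size = 2

2


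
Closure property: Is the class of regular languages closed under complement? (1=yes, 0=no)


Regular languages are closed under all standard operations:
- Union: Yes (product construction)
- Intersection: Yes (product construction)
- Complement: Yes (swap accept/reject)
- Concatenation: Yes (NFA construction)
Operation: complement -> Closed

1


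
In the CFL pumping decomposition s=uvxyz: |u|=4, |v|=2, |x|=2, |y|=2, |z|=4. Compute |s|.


|s| = |u| + |v| + |x| + |y| + |z|
= 4 + 2 + 2 + 2 + 4
= 6 + 2 + 6
= 8 + 6
= 14

14


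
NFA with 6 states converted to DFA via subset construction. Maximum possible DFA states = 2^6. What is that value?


NFA has 6 states
Subset construction: each DFA state = subset of NFA states
Maximum subsets = 2^6
2^6 = 64

64


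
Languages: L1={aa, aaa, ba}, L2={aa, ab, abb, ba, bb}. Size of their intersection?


L1 = {aa, aaa, ba}
L2 = {aa, ab, abb, ba, bb}
Checking each string in L1 against L2:
  'aa': in L2? Yes
  'aaa': in L2? No
  'ba': in L2? Yes
Intersection = {aa, ba}
|L1 ∩ L2| = 2

2


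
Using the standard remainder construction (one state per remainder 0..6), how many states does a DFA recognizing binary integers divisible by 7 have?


Divisibility by 7 is tracked via the remainder mod 7: 0, 1, ..., 6
The construction assigns one state to each remainder
Number of remainders = 7

7


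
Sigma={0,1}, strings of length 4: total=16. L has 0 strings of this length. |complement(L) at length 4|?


Alphabet: {0,1}
String length: 4
Total strings of length 4 = 2^4 = 16
Strings in L = 0
Complement = total - |L|
= 16 - 0
= 16

16


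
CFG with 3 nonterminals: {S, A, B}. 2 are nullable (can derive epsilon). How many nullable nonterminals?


Nonterminals: {S, A, B}
A nonterminal is nullable if it can derive epsilon
Counting nullable nonterminals: 2
Total nullable = 2

2


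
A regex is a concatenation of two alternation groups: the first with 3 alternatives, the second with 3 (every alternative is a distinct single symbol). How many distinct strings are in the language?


First group: 3 alternatives
Second group: 3 alternatives
Concatenation: each choice from group 1 pairs with each from group 2
Total = 3 x 3 = 9

9


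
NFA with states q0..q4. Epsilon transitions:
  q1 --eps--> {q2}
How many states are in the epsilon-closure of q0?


Starting from q0
Initialize closure = {q0}
q0 has no outgoing epsilon transitions -> nothing to add
Final closure: {q0}
Size = 1

1


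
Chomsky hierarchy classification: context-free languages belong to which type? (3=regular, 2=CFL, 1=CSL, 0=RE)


Chomsky hierarchy levels:
  Type 3: Regular (DFA/NFA/regex)
  Type 2: Context-free (PDA)
  Type 1: Context-sensitive
  Type 0: Recursively enumerable (TM)
'context-free' corresponds to Type 2

2


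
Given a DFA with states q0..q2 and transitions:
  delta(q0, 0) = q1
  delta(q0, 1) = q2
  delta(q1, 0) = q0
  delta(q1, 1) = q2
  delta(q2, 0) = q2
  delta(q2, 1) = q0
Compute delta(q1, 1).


Looking up transition function:
delta(q1, 1) in the table
Row: q1, Column: 1
Result: q2

q2


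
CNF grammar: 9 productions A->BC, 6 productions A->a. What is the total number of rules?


CNF allows two rule forms:
  A -> BC (binary): 9 rules
  A -> a (terminal): 6 rules
Total = 9 + 6 = 15

15


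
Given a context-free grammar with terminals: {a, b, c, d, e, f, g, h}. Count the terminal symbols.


Terminal symbols: a, b, c, d, e, f, g, h
Counting each: a (#1), b (#2), c (#3), d (#4), e (#5), f (#6), g (#7), h (#8)
Total = 8

8


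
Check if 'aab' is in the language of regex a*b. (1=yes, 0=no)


Pattern: a*b
String: 'aab'
Pattern requires: zero or more 'a's followed by exactly one 'b'
Found 2 leading 'a's
Remaining: 'b'
Remaining is exactly 'b' -> match
Result: 1

1


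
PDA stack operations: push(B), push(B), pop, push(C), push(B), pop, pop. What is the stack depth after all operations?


Tracing stack operations:
  push(B) -> stack = [B], depth=1
  push(B) -> stack = [B,B], depth=2
  pop -> removed B, stack = [B], depth=1
  push(C) -> stack = [B,C], depth=2
  push(B) -> stack = [B,C,B], depth=3
  pop -> removed B, stack = [B,C], depth=2
  pop -> removed C, stack = [B], depth=1
Final depth = 1

1


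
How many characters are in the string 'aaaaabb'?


String: 'aaaaabb'
Counting characters:
  'a' appears 5 time(s)
  'b' appears 2 time(s)
Total length = 5 + 2 = 7

7


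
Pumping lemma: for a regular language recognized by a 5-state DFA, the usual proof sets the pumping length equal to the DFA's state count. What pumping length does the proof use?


Pumping lemma for regular languages (standard proof):
Take p = |Q|, the number of DFA states.
Any string of length >= |Q| passes through |Q|+1 states while reading its first |Q| symbols,
so by pigeonhole some state repeats, giving the loop that can be pumped.
Here |Q| = 5
Therefore the proof uses p = 5

5


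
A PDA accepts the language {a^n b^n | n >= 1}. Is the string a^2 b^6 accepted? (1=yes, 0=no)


Language requires equal numbers of a's and b's
PDA pushes for each 'a', pops for each 'b'
Number of a's = 2
Number of b's = 6
2 != 6 -> Reject

0


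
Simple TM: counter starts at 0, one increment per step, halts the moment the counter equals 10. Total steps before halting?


Counter starts at 0. Counting sequence:
  Step 1: counter = 1
  Step 2: counter = 2
  Step 3: counter = 3
  Step 4: counter = 4
  Step 5: counter = 5
  Step 6: counter = 6
  ...
  Step 10: counter = 10
Counter reached 10 -> halt
Total steps = 10

10


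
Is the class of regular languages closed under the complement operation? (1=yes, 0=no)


Regular languages are closed under:
- Union (DFA product construction)
- Intersection (DFA product construction)
- Complement (swap accept/reject states)
- Concatenation (NFA construction)
- Kleene star (NFA construction)
complement is in this list
Therefore: closed

1


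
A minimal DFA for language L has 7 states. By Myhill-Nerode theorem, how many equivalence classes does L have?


Myhill-Nerode theorem:
Number of equivalence classes = number of states in minimal DFA
Minimal DFA states = 7
Therefore equivalence classes = 7

7


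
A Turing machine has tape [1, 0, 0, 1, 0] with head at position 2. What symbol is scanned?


Tape: [1, 0, 0, 1, 0]
Positions: 0 1 2 3 4
Values:    1 0 0 1 0
Head at position 2
tape[2] = 0

0


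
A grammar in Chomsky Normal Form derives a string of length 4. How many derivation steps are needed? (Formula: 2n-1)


Chomsky Normal Form derivation:
String length n = 4
Each step either:
  - Splits a nonterminal into two (n-1 such steps)
  - Converts a nonterminal to terminal (n such steps)
Total = (n-1) + n = 2n - 1
= 2(4) - 1
= 8 - 1
= 7

7


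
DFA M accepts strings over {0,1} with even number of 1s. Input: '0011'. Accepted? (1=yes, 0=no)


DFA has 2 states: q_even (start, accept=yes) and q_odd
Processing string '0011' character by character:
  Position 0: read '0', 1-count=0 -> q_even (no change)
  Position 1: read '0', 1-count=0 -> q_even (no change)
  Position 2: read '1', 1-count=1 -> q_odd
  Position 3: read '1', 1-count=2 -> q_even
Final state: q_even, total 1s = 2 (even); the DFA requires an even count -> accept

1


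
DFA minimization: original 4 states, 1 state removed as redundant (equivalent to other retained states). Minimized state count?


Original DFA: 4 states
Redundant states removed: 1
Minimized states = original - removed
= 4 - 1
= 3

3


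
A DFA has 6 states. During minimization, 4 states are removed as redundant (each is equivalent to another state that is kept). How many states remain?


Original DFA: 6 states
Redundant states removed: 4
Minimized states = original - removed
= 6 - 4
= 2

2


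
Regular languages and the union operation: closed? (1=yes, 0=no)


Regular languages are closed under all standard operations:
- Union: Yes (product construction)
- Intersection: Yes (product construction)
- Complement: Yes (swap accept/reject)
- Concatenation: Yes (NFA construction)
Operation: union -> Closed

1


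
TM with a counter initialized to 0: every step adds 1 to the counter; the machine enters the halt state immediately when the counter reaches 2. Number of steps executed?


Counter starts at 0. Counting sequence:
  Step 1: counter = 1
  Step 2: counter = 2
Counter reached 2 -> halt
Total steps = 2

2


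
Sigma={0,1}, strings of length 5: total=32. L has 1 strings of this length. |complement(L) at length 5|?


Alphabet: {0,1}
String length: 5
Total strings of length 5 = 2^5 = 32
Strings in L = 1
Complement = total - |L|
= 32 - 1
= 31

31


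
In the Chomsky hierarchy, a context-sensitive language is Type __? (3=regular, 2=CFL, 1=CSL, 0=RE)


Chomsky hierarchy levels:
  Type 3: Regular (DFA/NFA/regex)
  Type 2: Context-free (PDA)
  Type 1: Context-sensitive
  Type 0: Recursively enumerable (TM)
'context-sensitive' corresponds to Type 1

1


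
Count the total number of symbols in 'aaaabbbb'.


String: 'aaaabbbb'
Counting characters:
  'a' appears 4 time(s)
  'b' appears 4 time(s)
Total length = 4 + 4 = 8

8


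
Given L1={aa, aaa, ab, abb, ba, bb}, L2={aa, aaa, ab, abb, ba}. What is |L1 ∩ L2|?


L1 = {aa, aaa, ab, abb, ba, bb}
L2 = {aa, aaa, ab, abb, ba}
Checking each string in L1 against L2:
  'aa': in L2? Yes
  'aaa': in L2? Yes
  'ab': in L2? Yes
  'abb': in L2? Yes
  'ba': in L2? Yes
  'bb': in L2? No
Intersection = {aa, aaa, ab, abb, ba}
|L1 ∩ L2| = 5

5


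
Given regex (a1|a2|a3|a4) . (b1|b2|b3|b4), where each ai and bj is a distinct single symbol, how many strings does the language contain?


First group: 4 alternatives
Second group: 4 alternatives
Concatenation: each choice from group 1 pairs with each from group 2
Total = 4 x 4 = 16

16


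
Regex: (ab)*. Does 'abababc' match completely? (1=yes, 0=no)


Pattern: (ab)*
String: 'abababc'
Pattern requires: zero or more repetitions of 'ab'
Length 7 is odd -> cannot be (ab)* -> no match
Result: 0

0


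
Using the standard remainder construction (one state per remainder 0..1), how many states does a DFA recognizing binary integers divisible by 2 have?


Divisibility by 2 is tracked via the remainder mod 2: 0, 1, ..., 1
The construction assigns one state to each remainder
Number of remainders = 2

2


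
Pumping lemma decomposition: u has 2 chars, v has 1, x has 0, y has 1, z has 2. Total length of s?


|s| = |u| + |v| + |x| + |y| + |z|
= 2 + 1 + 0 + 1 + 2
= 3 + 0 + 3
= 3 + 3
= 6

6


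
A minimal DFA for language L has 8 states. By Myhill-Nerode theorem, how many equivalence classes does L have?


Myhill-Nerode theorem:
Number of equivalence classes = number of states in minimal DFA
Minimal DFA states = 8
Therefore equivalence classes = 8

8


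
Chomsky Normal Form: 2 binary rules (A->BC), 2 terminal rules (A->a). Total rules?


CNF allows two rule forms:
  A -> BC (binary): 2 rules
  A -> a (terminal): 2 rules
Total = 2 + 2 = 4

4


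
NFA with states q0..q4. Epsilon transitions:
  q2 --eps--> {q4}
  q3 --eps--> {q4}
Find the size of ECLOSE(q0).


Starting from q0
Initialize closure = {q0}
q0 has no outgoing epsilon transitions -> nothing to add
Final closure: {q0}
Size = 1

1


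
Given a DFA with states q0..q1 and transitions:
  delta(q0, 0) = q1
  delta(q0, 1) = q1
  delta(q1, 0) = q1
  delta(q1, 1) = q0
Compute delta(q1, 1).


Looking up transition function:
delta(q1, 1) in the table
Row: q1, Column: 1
Result: q0

q0


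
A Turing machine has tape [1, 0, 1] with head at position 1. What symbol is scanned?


Tape: [1, 0, 1]
Positions: 0 1 2
Values:    1 0 1
Head at position 1
tape[1] = 0

0


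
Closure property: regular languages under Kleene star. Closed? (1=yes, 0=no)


Regular languages are closed under:
- Union (DFA product construction)
- Intersection (DFA product construction)
- Complement (swap accept/reject states)
- Concatenation (NFA construction)
- Kleene star (NFA construction)
Kleene star is in this list
Therefore: closed

1


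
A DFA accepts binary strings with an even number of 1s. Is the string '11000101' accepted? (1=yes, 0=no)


DFA has 2 states: q_even (start, accept=yes) and q_odd
Processing string '11000101' character by character:
  Position 0: read '1', 1-count=1 -> q_odd
  Position 1: read '1', 1-count=2 -> q_even
  Position 2: read '0', 1-count=2 -> q_even (no change)
  Position 3: read '0', 1-count=2 -> q_even (no change)
  Position 4: read '0', 1-count=2 -> q_even (no change)
  Position 5: read '1', 1-count=3 -> q_odd
  Position 6: read '0', 1-count=3 -> q_odd (no change)
  Position 7: read '1', 1-count=4 -> q_even
Final state: q_even, total 1s = 4 (even); the DFA requires an even count -> accept

1


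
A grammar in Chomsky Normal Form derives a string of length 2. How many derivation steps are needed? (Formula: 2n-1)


Chomsky Normal Form derivation:
String length n = 2
Each step either:
  - Splits a nonterminal into two (n-1 such steps)
  - Converts a nonterminal to terminal (n such steps)
Total = (n-1) + n = 2n - 1
= 2(2) - 1
= 4 - 1
= 3

3


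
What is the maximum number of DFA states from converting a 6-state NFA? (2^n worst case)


NFA has 6 states
Subset construction: each DFA state = subset of NFA states
Maximum subsets = 2^6
2^6 = 64

64


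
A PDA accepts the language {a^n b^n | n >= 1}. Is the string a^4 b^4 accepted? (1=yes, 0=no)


Language requires equal numbers of a's and b's
PDA pushes for each 'a', pops for each 'b'
Number of a's = 4
Number of b's = 4
4 == 4 -> Accept

1


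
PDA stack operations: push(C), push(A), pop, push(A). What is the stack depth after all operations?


Tracing stack operations:
  push(C) -> stack = [C], depth=1
  push(A) -> stack = [C,A], depth=2
  pop -> removed A, stack = [C], depth=1
  push(A) -> stack = [C,A], depth=2
Final depth = 2

2


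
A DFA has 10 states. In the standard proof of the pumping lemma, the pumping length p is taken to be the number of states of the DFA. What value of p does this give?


Pumping lemma for regular languages (standard proof):
Take p = |Q|, the number of DFA states.
Any string of length >= |Q| passes through |Q|+1 states while reading its first |Q| symbols,
so by pigeonhole some state repeats, giving the loop that can be pumped.
Here |Q| = 10
Therefore the proof uses p = 10

10


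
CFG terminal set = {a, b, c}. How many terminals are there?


Terminal symbols: a, b, c
Counting each: a (#1), b (#2), c (#3)
Total = 3

3


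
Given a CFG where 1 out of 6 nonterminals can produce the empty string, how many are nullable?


Nonterminals: {S, A, B, C, D, E}
A nonterminal is nullable if it can derive epsilon
Counting nullable nonterminals: 1
Total nullable = 1

1


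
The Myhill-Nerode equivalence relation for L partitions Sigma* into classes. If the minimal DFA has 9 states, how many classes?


Myhill-Nerode theorem:
Number of equivalence classes = number of states in minimal DFA
Minimal DFA states = 9
Therefore equivalence classes = 9

9


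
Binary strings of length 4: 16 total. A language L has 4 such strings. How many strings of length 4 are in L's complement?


Alphabet: {0,1}
String length: 4
Total strings of length 4 = 2^4 = 16
Strings in L = 4
Complement = total - |L|
= 16 - 4
= 12

12


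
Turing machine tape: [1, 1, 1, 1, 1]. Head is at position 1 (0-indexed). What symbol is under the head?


Tape: [1, 1, 1, 1, 1]
Positions: 0 1 2 3 4
Values:    1 1 1 1 1
Head at position 1
tape[1] = 1

1


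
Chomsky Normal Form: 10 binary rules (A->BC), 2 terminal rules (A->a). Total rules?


CNF allows two rule forms:
  A -> BC (binary): 10 rules
  A -> a (terminal): 2 rules
Total = 10 + 2 = 12

12


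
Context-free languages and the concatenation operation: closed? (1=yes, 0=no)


CFL closure properties:
  Closed under: union, concatenation, Kleene star
  NOT closed under: intersection, complement
Operation 'concatenation' is in closed list -> Yes (closed)

1


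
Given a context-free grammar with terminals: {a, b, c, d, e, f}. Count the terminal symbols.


Terminal symbols: a, b, c, d, e, f
Counting each: a (#1), b (#2), c (#3), d (#4), e (#5), f (#6)
Total = 6

6


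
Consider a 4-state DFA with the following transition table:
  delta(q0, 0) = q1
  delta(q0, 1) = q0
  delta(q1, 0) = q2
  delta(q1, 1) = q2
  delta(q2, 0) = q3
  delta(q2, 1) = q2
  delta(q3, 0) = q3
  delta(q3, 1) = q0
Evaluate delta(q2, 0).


Looking up transition function:
delta(q2, 0) in the table
Row: q2, Column: 0
Result: q3

q3


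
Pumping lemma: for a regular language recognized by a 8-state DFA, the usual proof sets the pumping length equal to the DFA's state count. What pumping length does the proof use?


Pumping lemma for regular languages (standard proof):
Take p = |Q|, the number of DFA states.
Any string of length >= |Q| passes through |Q|+1 states while reading its first |Q| symbols,
so by pigeonhole some state repeats, giving the loop that can be pumped.
Here |Q| = 8
Therefore the proof uses p = 8

8


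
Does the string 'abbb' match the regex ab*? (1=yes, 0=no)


Pattern: ab*
String: 'abbb'
Pattern requires: exactly one 'a' followed by zero or more 'b's
First char is 'a' -> OK
Rest 'bbb': all b's? Yes
Result: 1

1


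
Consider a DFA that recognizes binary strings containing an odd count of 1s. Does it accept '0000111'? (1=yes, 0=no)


DFA has 2 states: q_even (start, accept=no) and q_odd
Processing string '0000111' character by character:
  Position 0: read '0', 1-count=0 -> q_even (no change)
  Position 1: read '0', 1-count=0 -> q_even (no change)
  Position 2: read '0', 1-count=0 -> q_even (no change)
  Position 3: read '0', 1-count=0 -> q_even (no change)
  Position 4: read '1', 1-count=1 -> q_odd
  Position 5: read '1', 1-count=2 -> q_even
  Position 6: read '1', 1-count=3 -> q_odd
Final state: q_odd, total 1s = 3 (odd); the DFA requires an odd count -> accept

1


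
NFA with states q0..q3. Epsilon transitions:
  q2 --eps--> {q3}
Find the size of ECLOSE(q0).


Starting from q0
Initialize closure = {q0}
q0 has no outgoing epsilon transitions -> nothing to add
Final closure: {q0}
Size = 1

1


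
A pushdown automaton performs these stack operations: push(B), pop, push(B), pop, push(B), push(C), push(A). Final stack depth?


Tracing stack operations:
  push(B) -> stack = [B], depth=1
  pop -> removed B, stack = [], depth=0
  push(B) -> stack = [B], depth=1
  pop -> removed B, stack = [], depth=0
  push(B) -> stack = [B], depth=1
  push(C) -> stack = [B,C], depth=2
  push(A) -> stack = [B,C,A], depth=3
Final depth = 3

3


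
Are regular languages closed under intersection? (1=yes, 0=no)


Regular languages are closed under:
- Union (DFA product construction)
- Intersection (DFA product construction)
- Complement (swap accept/reject states)
- Concatenation (NFA construction)
- Kleene star (NFA construction)
intersection is in this list
Therefore: closed

1


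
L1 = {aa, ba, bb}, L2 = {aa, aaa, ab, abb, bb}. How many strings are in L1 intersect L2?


L1 = {aa, ba, bb}
L2 = {aa, aaa, ab, abb, bb}
Checking each string in L1 against L2:
  'aa': in L2? Yes
  'ba': in L2? No
  'bb': in L2? Yes
Intersection = {aa, bb}
|L1 ∩ L2| = 2

2


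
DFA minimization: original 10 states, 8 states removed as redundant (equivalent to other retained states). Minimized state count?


Original DFA: 10 states
Redundant states removed: 8
Minimized states = original - removed
= 10 - 8
= 2

2


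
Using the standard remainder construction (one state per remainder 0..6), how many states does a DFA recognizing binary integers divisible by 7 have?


Divisibility by 7 is tracked via the remainder mod 7: 0, 1, ..., 6
The construction assigns one state to each remainder
Number of remainders = 7

7


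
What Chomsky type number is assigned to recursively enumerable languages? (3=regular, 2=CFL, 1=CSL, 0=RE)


Chomsky hierarchy levels:
  Type 3: Regular (DFA/NFA/regex)
  Type 2: Context-free (PDA)
  Type 1: Context-sensitive
  Type 0: Recursively enumerable (TM)
'recursively enumerable' corresponds to Type 0

0


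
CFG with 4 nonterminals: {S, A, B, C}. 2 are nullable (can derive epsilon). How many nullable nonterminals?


Nonterminals: {S, A, B, C}
A nonterminal is nullable if it can derive epsilon
Counting nullable nonterminals: 2
Total nullable = 2

2


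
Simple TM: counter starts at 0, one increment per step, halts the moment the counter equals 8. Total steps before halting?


Counter starts at 0. Counting sequence:
  Step 1: counter = 1
  Step 2: counter = 2
  Step 3: counter = 3
  Step 4: counter = 4
  Step 5: counter = 5
  Step 6: counter = 6
  Step 7: counter = 7
  Step 8: counter = 8
Counter reached 8 -> halt
Total steps = 8

8


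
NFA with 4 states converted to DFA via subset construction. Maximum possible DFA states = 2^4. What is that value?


NFA has 4 states
Subset construction: each DFA state = subset of NFA states
Maximum subsets = 2^4
2^4 = 16

16


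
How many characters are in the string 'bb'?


String: 'bb'
Counting characters:
  'b' appears 2 time(s)
Total length = 0 + 2 = 2

2


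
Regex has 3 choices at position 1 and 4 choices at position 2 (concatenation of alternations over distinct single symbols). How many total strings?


First group: 3 alternatives
Second group: 4 alternatives
Concatenation: each choice from group 1 pairs with each from group 2
Total = 3 x 4 = 12

12


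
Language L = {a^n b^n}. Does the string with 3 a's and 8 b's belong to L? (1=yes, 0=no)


Language requires equal numbers of a's and b's
PDA pushes for each 'a', pops for each 'b'
Number of a's = 3
Number of b's = 8
3 != 8 -> Reject

0


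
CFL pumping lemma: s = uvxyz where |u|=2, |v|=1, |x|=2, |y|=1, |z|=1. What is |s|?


|s| = |u| + |v| + |x| + |y| + |z|
= 2 + 1 + 2 + 1 + 1
= 3 + 2 + 2
= 5 + 2
= 7

7


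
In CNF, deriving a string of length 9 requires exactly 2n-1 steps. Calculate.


Chomsky Normal Form derivation:
String length n = 9
Each step either:
  - Splits a nonterminal into two (n-1 such steps)
  - Converts a nonterminal to terminal (n such steps)
Total = (n-1) + n = 2n - 1
= 2(9) - 1
= 18 - 1
= 17

17


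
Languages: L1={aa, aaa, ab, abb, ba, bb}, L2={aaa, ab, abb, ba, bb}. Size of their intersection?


L1 = {aa, aaa, ab, abb, ba, bb}
L2 = {aaa, ab, abb, ba, bb}
Checking each string in L1 against L2:
  'aa': in L2? No
  'aaa': in L2? Yes
  'ab': in L2? Yes
  'abb': in L2? Yes
  'ba': in L2? Yes
  'bb': in L2? Yes
Intersection = {aaa, ab, abb, ba, bb}
|L1 ∩ L2| = 5

5


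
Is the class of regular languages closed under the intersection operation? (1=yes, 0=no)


Regular languages are closed under:
- Union (DFA product construction)
- Intersection (DFA product construction)
- Complement (swap accept/reject states)
- Concatenation (NFA construction)
- Kleene star (NFA construction)
intersection is in this list
Therefore: closed

1


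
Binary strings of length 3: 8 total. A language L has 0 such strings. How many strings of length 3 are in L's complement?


Alphabet: {0,1}
String length: 3
Total strings of length 3 = 2^3 = 8
Strings in L = 0
Complement = total - |L|
= 8 - 0
= 8

8


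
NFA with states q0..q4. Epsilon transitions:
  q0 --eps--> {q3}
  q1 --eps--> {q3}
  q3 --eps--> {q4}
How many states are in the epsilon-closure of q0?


Starting from q0
Initialize closure = {q0}
Follow epsilon from q0 -> add q3
Follow epsilon from q3 -> add q4
Final closure: {q0, q3, q4}
Size = 3

3


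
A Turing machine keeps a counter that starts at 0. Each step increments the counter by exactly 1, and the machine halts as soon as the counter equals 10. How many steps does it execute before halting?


Counter starts at 0. Counting sequence:
  Step 1: counter = 1
  Step 2: counter = 2
  Step 3: counter = 3
  Step 4: counter = 4
  Step 5: counter = 5
  Step 6: counter = 6
  ...
  Step 10: counter = 10
Counter reached 10 -> halt
Total steps = 10

10


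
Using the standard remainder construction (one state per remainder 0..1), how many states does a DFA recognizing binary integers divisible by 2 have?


Divisibility by 2 is tracked via the remainder mod 2: 0, 1, ..., 1
The construction assigns one state to each remainder
Number of remainders = 2

2


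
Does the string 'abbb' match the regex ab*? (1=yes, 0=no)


Pattern: ab*
String: 'abbb'
Pattern requires: exactly one 'a' followed by zero or more 'b's
First char is 'a' -> OK
Rest 'bbb': all b's? Yes
Result: 1

1


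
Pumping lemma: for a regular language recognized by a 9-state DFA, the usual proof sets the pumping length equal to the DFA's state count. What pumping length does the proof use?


Pumping lemma for regular languages (standard proof):
Take p = |Q|, the number of DFA states.
Any string of length >= |Q| passes through |Q|+1 states while reading its first |Q| symbols,
so by pigeonhole some state repeats, giving the loop that can be pumped.
Here |Q| = 9
Therefore the proof uses p = 9

9


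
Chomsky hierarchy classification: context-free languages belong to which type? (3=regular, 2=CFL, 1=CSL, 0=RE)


Chomsky hierarchy levels:
  Type 3: Regular (DFA/NFA/regex)
  Type 2: Context-free (PDA)
  Type 1: Context-sensitive
  Type 0: Recursively enumerable (TM)
'context-free' corresponds to Type 2

2


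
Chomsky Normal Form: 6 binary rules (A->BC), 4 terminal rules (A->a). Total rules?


CNF allows two rule forms:
  A -> BC (binary): 6 rules
  A -> a (terminal): 4 rules
Total = 6 + 4 = 10

10


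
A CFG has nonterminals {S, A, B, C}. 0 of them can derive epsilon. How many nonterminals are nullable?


Nonterminals: {S, A, B, C}
A nonterminal is nullable if it can derive epsilon
Counting nullable nonterminals: 0
Total nullable = 0

0


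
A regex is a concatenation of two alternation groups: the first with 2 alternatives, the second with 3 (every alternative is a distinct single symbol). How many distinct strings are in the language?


First group: 2 alternatives
Second group: 3 alternatives
Concatenation: each choice from group 1 pairs with each from group 2
Total = 2 x 3 = 6

6


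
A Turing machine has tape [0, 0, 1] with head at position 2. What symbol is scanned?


Tape: [0, 0, 1]
Positions: 0 1 2
Values:    0 0 1
Head at position 2
tape[2] = 1

1


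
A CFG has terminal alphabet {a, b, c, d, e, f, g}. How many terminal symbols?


Terminal symbols: a, b, c, d, e, f, g
Counting each: a (#1), b (#2), c (#3), d (#4), e (#5), f (#6), g (#7)
Total = 7

7


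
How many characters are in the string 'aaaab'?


String: 'aaaab'
Counting characters:
  'a' appears 4 time(s)
  'b' appears 1 time(s)
Total length = 4 + 1 = 5

5


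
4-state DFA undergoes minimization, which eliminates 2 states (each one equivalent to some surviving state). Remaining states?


Original DFA: 4 states
Redundant states removed: 2
Minimized states = original - removed
= 4 - 2
= 2

2


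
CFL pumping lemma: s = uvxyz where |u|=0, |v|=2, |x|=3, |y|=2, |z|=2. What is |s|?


|s| = |u| + |v| + |x| + |y| + |z|
= 0 + 2 + 3 + 2 + 2
= 2 + 3 + 4
= 5 + 4
= 9

9


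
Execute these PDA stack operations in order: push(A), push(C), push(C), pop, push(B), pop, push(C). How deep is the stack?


Tracing stack operations:
  push(A) -> stack = [A], depth=1
  push(C) -> stack = [A,C], depth=2
  push(C) -> stack = [A,C,C], depth=3
  pop -> removed C, stack = [A,C], depth=2
  push(B) -> stack = [A,C,B], depth=3
  pop -> removed B, stack = [A,C], depth=2
  push(C) -> stack = [A,C,C], depth=3
Final depth = 3

3


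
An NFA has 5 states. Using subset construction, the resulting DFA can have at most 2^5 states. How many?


NFA has 5 states
Subset construction: each DFA state = subset of NFA states
Maximum subsets = 2^5
2^5 = 32

32


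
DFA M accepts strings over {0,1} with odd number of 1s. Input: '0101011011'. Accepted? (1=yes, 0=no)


DFA has 2 states: q_even (start, accept=no) and q_odd
Processing string '0101011011' character by character:
  Position 0: read '0', 1-count=0 -> q_even (no change)
  Position 1: read '1', 1-count=1 -> q_odd
  Position 2: read '0', 1-count=1 -> q_odd (no change)
  Position 3: read '1', 1-count=2 -> q_even
  Position 4: read '0', 1-count=2 -> q_even (no change)
  Position 5: read '1', 1-count=3 -> q_odd
  Position 6: read '1', 1-count=4 -> q_even
  Position 7: read '0', 1-count=4 -> q_even (no change)
  Position 8: read '1', 1-count=5 -> q_odd
  Position 9: read '1', 1-count=6 -> q_even
Final state: q_even, total 1s = 6 (even); the DFA requires an odd count -> reject

0


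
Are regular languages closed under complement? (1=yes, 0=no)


Regular languages are closed under all standard operations:
- Union: Yes (product construction)
- Intersection: Yes (product construction)
- Complement: Yes (swap accept/reject)
- Concatenation: Yes (NFA construction)
Operation: complement -> Closed

1


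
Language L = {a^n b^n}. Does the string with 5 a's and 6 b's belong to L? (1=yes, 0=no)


Language requires equal numbers of a's and b's
PDA pushes for each 'a', pops for each 'b'
Number of a's = 5
Number of b's = 6
5 != 6 -> Reject

0


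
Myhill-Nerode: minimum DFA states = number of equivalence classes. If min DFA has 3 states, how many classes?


Myhill-Nerode theorem:
Number of equivalence classes = number of states in minimal DFA
Minimal DFA states = 3
Therefore equivalence classes = 3

3


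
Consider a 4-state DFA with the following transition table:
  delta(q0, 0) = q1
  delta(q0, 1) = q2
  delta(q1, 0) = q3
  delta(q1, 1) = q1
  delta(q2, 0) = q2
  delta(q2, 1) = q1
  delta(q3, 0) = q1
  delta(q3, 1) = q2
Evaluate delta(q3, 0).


Looking up transition function:
delta(q3, 0) in the table
Row: q3, Column: 0
Result: q1

q1


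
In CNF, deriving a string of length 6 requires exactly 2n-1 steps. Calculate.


Chomsky Normal Form derivation:
String length n = 6
Each step either:
  - Splits a nonterminal into two (n-1 such steps)
  - Converts a nonterminal to terminal (n such steps)
Total = (n-1) + n = 2n - 1
= 2(6) - 1
= 12 - 1
= 11

11


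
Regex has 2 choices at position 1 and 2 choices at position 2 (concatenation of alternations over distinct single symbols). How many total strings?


First group: 2 alternatives
Second group: 2 alternatives
Concatenation: each choice from group 1 pairs with each from group 2
Total = 2 x 2 = 4

4


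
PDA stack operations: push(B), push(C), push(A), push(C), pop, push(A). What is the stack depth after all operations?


Tracing stack operations:
  push(B) -> stack = [B], depth=1
  push(C) -> stack = [B,C], depth=2
  push(A) -> stack = [B,C,A], depth=3
  push(C) -> stack = [B,C,A,C], depth=4
  pop -> removed C, stack = [B,C,A], depth=3
  push(A) -> stack = [B,C,A,A], depth=4
Final depth = 4

4


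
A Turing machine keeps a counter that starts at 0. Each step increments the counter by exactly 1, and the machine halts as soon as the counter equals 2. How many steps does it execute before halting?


Counter starts at 0. Counting sequence:
  Step 1: counter = 1
  Step 2: counter = 2
Counter reached 2 -> halt
Total steps = 2

2


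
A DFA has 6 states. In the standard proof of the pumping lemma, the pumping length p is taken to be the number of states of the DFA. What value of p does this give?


Pumping lemma for regular languages (standard proof):
Take p = |Q|, the number of DFA states.
Any string of length >= |Q| passes through |Q|+1 states while reading its first |Q| symbols,
so by pigeonhole some state repeats, giving the loop that can be pumped.
Here |Q| = 6
Therefore the proof uses p = 6

6
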